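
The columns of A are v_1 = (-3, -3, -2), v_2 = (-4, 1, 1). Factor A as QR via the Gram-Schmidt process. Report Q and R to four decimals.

Q = [[-0.6396, -0.7668], [-0.6396, 0.4921], [-0.4264, 0.4120]], R = [[4.6904, 1.4924], [0.0000, 3.9715]]

q_1 = v_1/‖v_1‖ = (-3, -3, -2)/4.6904 = (-0.6396, -0.6396, -0.4264).
r_{12} = q_1·v_2 = 1.4924.
u_2 = v_2 − 1.4924·q_1 = (-3.0455, 1.9545, 1.6364).
‖u_2‖ = 3.9715, so q_2 = (-0.7668, 0.4921, 0.4120).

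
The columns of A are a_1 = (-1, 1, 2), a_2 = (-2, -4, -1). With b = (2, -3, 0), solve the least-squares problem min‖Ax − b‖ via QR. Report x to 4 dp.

e_1 = a_1/‖a_1‖ = (-1, 1, 2)/2.4495 = (-0.4082, 0.4082, 0.8165).
r_{12} = e_1·a_2 = -1.6330.
u_2 = a_2 + 1.6330·e_1 = (-2.6667, -3.3333, 0.3333).
‖u_2‖ = 4.2817, so e_2 = (-0.6228, -0.7785, 0.0778).
Qᵀb = (-2.0412, 1.0899).
Back-substitute: x_2 = 1.0899/4.2817 = 0.2545.
x_1 = (-2.0412 + 1.6330·0.2545)/2.4495 = -0.6636.

x = (-0.6636, 0.2545)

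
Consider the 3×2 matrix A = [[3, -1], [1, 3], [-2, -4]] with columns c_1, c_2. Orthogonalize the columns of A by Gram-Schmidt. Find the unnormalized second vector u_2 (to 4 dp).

c_1 = (3, 1, -2); ‖c_1‖ = 3.7417, so e_1 = (0.8018, 0.2673, -0.5345).
e_1·c_2 = 0.8018·(-1) + 0.2673·3 + (-0.5345)·(-4) = 2.1381.
u_2 = c_2 − 2.1381·e_1 = (-2.7143, 2.4286, -2.8571).

u_2 = (-2.7143, 2.4286, -2.8571)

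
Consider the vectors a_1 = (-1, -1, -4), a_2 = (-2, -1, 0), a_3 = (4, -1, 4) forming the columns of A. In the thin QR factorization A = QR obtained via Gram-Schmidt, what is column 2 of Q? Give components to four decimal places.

a_1 = (-1, -1, -4); ‖a_1‖ = 4.2426, so e_1 = (-0.2357, -0.2357, -0.9428).
e_1·a_2 = (-0.2357)·(-2) + (-0.2357)·(-1) + (-0.9428)·0 = 0.7071.
u_2 = a_2 − 0.7071·e_1 = (-1.8333, -0.8333, 0.6667).
‖u_2‖ = 2.1213, so e_2 = (-0.8642, -0.3928, 0.3143).

e_2 = (-0.8642, -0.3928, 0.3143)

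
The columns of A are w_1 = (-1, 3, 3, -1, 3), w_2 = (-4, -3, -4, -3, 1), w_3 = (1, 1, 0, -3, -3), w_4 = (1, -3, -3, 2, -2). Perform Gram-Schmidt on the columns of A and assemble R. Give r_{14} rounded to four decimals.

w_1 = (-1, 3, 3, -1, 3); ‖w_1‖ = 5.3852, so e_1 = (-0.1857, 0.5571, 0.5571, -0.1857, 0.5571).
r_{14} = e_1·w_4 = -5.0138.

r_{14} = -5.0138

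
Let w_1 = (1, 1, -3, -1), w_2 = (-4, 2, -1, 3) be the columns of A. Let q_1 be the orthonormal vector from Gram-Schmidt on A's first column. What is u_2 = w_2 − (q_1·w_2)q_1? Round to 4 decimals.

u_2 = (-3.8333, 2.1667, -1.5000, 2.8333)

w_1 = (1, 1, -3, -1); ‖w_1‖ = 3.4641, so q_1 = (0.2887, 0.2887, -0.8660, -0.2887).
q_1·w_2 = 0.2887·(-4) + 0.2887·2 + (-0.8660)·(-1) + (-0.2887)·3 = -0.5774.
u_2 = w_2 + 0.5774·q_1 = (-3.8333, 2.1667, -1.5000, 2.8333).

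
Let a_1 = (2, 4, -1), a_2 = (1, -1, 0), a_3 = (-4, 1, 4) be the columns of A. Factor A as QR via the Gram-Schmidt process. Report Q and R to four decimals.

Q = [[0.4364, 0.8850, 0.1622], [0.8729, -0.4602, 0.1622], [-0.2182, -0.0708, 0.9733]], R = [[4.5826, -0.4364, -1.7457], [0.0000, 1.3452, -4.2834], [0.0000, 0.0000, 3.4066]]

a_1 = (2, 4, -1); ‖a_1‖ = 4.5826, so q_1 = (0.4364, 0.8729, -0.2182).
q_1·a_2 = 0.4364·1 + 0.8729·(-1) + (-0.2182)·0 = -0.4364.
u_2 = a_2 + 0.4364·q_1 = (1.1905, -0.6190, -0.0952).
‖u_2‖ = 1.3452, so q_2 = (0.8850, -0.4602, -0.0708).
q_1·a_3 = 0.4364·(-4) + 0.8729·1 + (-0.2182)·4 = -1.7457; q_2·a_3 = 0.8850·(-4) + (-0.4602)·1 + (-0.0708)·4 = -4.2834.
u_3 = a_3 + 1.7457·q_1 + 4.2834·q_2 = (0.5526, 0.5526, 3.3158).
‖u_3‖ = 3.4066, so q_3 = (0.1622, 0.1622, 0.9733).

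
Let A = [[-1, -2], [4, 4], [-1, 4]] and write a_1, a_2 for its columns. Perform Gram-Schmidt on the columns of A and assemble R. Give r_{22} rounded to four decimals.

a_1 = (-1, 4, -1); ‖a_1‖ = 4.2426, so e_1 = (-0.2357, 0.9428, -0.2357).
e_1·a_2 = (-0.2357)·(-2) + 0.9428·4 + (-0.2357)·4 = 3.2998.
u_2 = a_2 − 3.2998·e_1 = (-1.2222, 0.8889, 4.7778).
r_{22} = ‖u_2‖ = 5.0111.

r_{22} = 5.0111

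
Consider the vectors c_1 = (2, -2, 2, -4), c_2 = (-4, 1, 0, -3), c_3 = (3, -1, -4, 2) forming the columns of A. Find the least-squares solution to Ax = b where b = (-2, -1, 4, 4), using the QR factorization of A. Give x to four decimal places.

c_1 = (2, -2, 2, -4); ‖c_1‖ = 5.2915, so e_1 = (0.3780, -0.3780, 0.3780, -0.7559).
e_1·c_2 = 0.3780·(-4) + (-0.3780)·1 + 0.3780·0 + (-0.7559)·(-3) = 0.3780.
u_2 = c_2 − 0.3780·e_1 = (-4.1429, 1.1429, -0.1429, -2.7143).
‖u_2‖ = 5.0850, so e_2 = (-0.8147, 0.2248, -0.0281, -0.5338).
e_1·c_3 = 0.3780·3 + (-0.3780)·(-1) + 0.3780·(-4) + (-0.7559)·2 = -1.5119; e_2·c_3 = (-0.8147)·3 + 0.2248·(-1) + (-0.0281)·(-4) + (-0.5338)·2 = -3.6241.
u_3 = c_3 + 1.5119·e_1 + 3.6241·e_2 = (0.6188, -0.7569, -3.5304, -1.0773).
‖u_3‖ = 3.8184, so e_3 = (0.1621, -0.1982, -0.9246, -0.2821).
Qᵀb = (-1.8898, -0.8428, -4.9528).
Back-substitute: x_3 = -4.9528/3.8184 = -1.2971.
x_2 = (-0.8428 + 3.6241·(-1.2971))/5.0850 = -1.0902.
x_1 = (-1.8898 − 0.3780·(-1.0902) + 1.5119·(-1.2971))/5.2915 = -0.6499.

x = (-0.6499, -1.0902, -1.2971)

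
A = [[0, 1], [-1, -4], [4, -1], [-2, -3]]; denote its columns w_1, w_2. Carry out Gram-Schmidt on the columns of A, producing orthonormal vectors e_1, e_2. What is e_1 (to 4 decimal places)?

e_1 = (0.0000, -0.2182, 0.8729, -0.4364)

w_1 = (0, -1, 4, -2); ‖w_1‖ = 4.5826, so e_1 = (0.0000, -0.2182, 0.8729, -0.4364).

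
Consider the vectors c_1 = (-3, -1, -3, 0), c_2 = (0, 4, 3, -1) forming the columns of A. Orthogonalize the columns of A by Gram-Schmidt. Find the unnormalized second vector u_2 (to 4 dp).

u_2 = (-2.0526, 3.3158, 0.9474, -1.0000)

e_1 = c_1/‖c_1‖ = (-3, -1, -3, 0)/4.3589 = (-0.6882, -0.2294, -0.6882, 0.0000).
r_{12} = e_1·c_2 = -2.9824.
u_2 = c_2 + 2.9824·e_1 = (-2.0526, 3.3158, 0.9474, -1.0000).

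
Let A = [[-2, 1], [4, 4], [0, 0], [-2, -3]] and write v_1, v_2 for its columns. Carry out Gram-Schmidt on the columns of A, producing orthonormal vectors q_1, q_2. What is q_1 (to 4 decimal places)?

v_1 = (-2, 4, 0, -2); ‖v_1‖ = 4.8990, so q_1 = (-0.4082, 0.8165, 0.0000, -0.4082).

q_1 = (-0.4082, 0.8165, 0.0000, -0.4082)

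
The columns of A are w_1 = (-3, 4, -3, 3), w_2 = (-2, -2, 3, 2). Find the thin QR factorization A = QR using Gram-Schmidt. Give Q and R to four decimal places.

w_1 = (-3, 4, -3, 3); ‖w_1‖ = 6.5574, so q_1 = (-0.4575, 0.6100, -0.4575, 0.4575).
q_1·w_2 = (-0.4575)·(-2) + 0.6100·(-2) + (-0.4575)·3 + 0.4575·2 = -0.7625.
u_2 = w_2 + 0.7625·q_1 = (-2.3488, -1.5349, 2.6512, 2.3488).
‖u_2‖ = 4.5187, so q_2 = (-0.5198, -0.3397, 0.5867, 0.5198).

Q = [[-0.4575, -0.5198], [0.6100, -0.3397], [-0.4575, 0.5867], [0.4575, 0.5198]], R = [[6.5574, -0.7625], [0.0000, 4.5187]]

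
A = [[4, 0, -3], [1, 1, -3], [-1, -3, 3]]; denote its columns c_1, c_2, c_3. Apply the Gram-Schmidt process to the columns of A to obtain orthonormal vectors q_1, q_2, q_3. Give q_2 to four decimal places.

q_2 = (-0.2945, 0.2577, -0.9203)

q_1 = c_1/‖c_1‖ = (4, 1, -1)/4.2426 = (0.9428, 0.2357, -0.2357).
r_{12} = q_1·c_2 = 0.9428.
u_2 = c_2 − 0.9428·q_1 = (-0.8889, 0.7778, -2.7778).
‖u_2‖ = 3.0185, so q_2 = (-0.2945, 0.2577, -0.9203).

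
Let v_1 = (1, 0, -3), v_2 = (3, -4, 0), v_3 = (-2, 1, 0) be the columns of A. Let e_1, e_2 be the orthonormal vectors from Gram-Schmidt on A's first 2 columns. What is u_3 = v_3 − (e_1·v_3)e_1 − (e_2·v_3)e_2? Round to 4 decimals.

v_1 = (1, 0, -3); ‖v_1‖ = 3.1623, so e_1 = (0.3162, 0.0000, -0.9487).
e_1·v_2 = 0.3162·3 + 0.0000·(-4) + (-0.9487)·0 = 0.9487.
u_2 = v_2 − 0.9487·e_1 = (2.7000, -4.0000, 0.9000).
‖u_2‖ = 4.9092, so e_2 = (0.5500, -0.8148, 0.1833).
e_1·v_3 = 0.3162·(-2) + 0.0000·1 + (-0.9487)·0 = -0.6325; e_2·v_3 = 0.5500·(-2) + (-0.8148)·1 + 0.1833·0 = -1.9148.
u_3 = v_3 + 0.6325·e_1 + 1.9148·e_2 = (-0.7469, -0.5602, -0.2490).

u_3 = (-0.7469, -0.5602, -0.2490)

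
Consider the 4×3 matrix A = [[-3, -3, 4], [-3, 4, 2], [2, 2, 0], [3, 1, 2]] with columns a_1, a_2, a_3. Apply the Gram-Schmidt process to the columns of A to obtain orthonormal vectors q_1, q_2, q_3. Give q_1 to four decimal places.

q_1 = (-0.5388, -0.5388, 0.3592, 0.5388)

a_1 = (-3, -3, 2, 3); ‖a_1‖ = 5.5678, so q_1 = (-0.5388, -0.5388, 0.3592, 0.5388).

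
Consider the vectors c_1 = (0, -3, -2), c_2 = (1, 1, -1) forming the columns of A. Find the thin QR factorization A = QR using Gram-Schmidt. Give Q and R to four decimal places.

Q = [[0.0000, 0.5849], [-0.8321, 0.4499], [-0.5547, -0.6749]], R = [[3.6056, -0.2774], [0.0000, 1.7097]]

c_1 = (0, -3, -2); ‖c_1‖ = 3.6056, so q_1 = (0.0000, -0.8321, -0.5547).
q_1·c_2 = 0.0000·1 + (-0.8321)·1 + (-0.5547)·(-1) = -0.2774.
u_2 = c_2 + 0.2774·q_1 = (1.0000, 0.7692, -1.1538).
‖u_2‖ = 1.7097, so q_2 = (0.5849, 0.4499, -0.6749).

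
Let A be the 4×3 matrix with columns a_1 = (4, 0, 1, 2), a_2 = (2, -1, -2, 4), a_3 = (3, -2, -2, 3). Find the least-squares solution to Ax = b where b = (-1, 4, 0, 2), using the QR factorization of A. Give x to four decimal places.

x = (0.4444, 2.4444, -2.7222)

a_1 = (4, 0, 1, 2); ‖a_1‖ = 4.5826, so e_1 = (0.8729, 0.0000, 0.2182, 0.4364).
e_1·a_2 = 0.8729·2 + 0.0000·(-1) + 0.2182·(-2) + 0.4364·4 = 3.0551.
u_2 = a_2 − 3.0551·e_1 = (-0.6667, -1.0000, -2.6667, 2.6667).
‖u_2‖ = 3.9581, so e_2 = (-0.1684, -0.2526, -0.6737, 0.6737).
e_1·a_3 = 0.8729·3 + 0.0000·(-2) + 0.2182·(-2) + 0.4364·3 = 3.4915; e_2·a_3 = (-0.1684)·3 + (-0.2526)·(-2) + (-0.6737)·(-2) + 0.6737·3 = 3.3686.
u_3 = a_3 − 3.4915·e_1 − 3.3686·e_2 = (0.5198, -1.1489, -0.4924, -0.7933).
‖u_3‖ = 1.5691, so e_3 = (0.3312, -0.7322, -0.3138, -0.5056).
Qᵀb = (0.0000, 0.5053, -4.2714).
Back-substitute: x_3 = -4.2714/1.5691 = -2.7222.
x_2 = (0.5053 − 3.3686·(-2.7222))/3.9581 = 2.4444.
x_1 = (0.0000 − 3.0551·2.4444 − 3.4915·(-2.7222))/4.5826 = 0.4444.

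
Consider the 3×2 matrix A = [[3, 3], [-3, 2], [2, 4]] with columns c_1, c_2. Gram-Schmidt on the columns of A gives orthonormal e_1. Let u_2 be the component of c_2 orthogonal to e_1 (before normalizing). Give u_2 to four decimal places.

u_2 = (1.5000, 3.5000, 3.0000)

c_1 = (3, -3, 2); ‖c_1‖ = 4.6904, so e_1 = (0.6396, -0.6396, 0.4264).
e_1·c_2 = 0.6396·3 + (-0.6396)·2 + 0.4264·4 = 2.3452.
u_2 = c_2 − 2.3452·e_1 = (1.5000, 3.5000, 3.0000).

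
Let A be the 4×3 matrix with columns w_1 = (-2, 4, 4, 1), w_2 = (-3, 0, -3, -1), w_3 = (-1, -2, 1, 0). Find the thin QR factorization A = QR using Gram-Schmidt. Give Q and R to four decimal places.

Q = [[-0.3288, -0.8036, -0.4866], [0.6576, 0.1800, -0.7287], [0.6576, -0.5336, 0.4816], [0.1644, -0.1929, 0.0151]], R = [[6.0828, -1.1508, -0.3288], [0.0000, 4.2042, -0.0900], [0.0000, 0.0000, 2.4257]]

w_1 = (-2, 4, 4, 1); ‖w_1‖ = 6.0828, so e_1 = (-0.3288, 0.6576, 0.6576, 0.1644).
e_1·w_2 = (-0.3288)·(-3) + 0.6576·0 + 0.6576·(-3) + 0.1644·(-1) = -1.1508.
u_2 = w_2 + 1.1508·e_1 = (-3.3784, 0.7568, -2.2432, -0.8108).
‖u_2‖ = 4.2042, so e_2 = (-0.8036, 0.1800, -0.5336, -0.1929).
e_1·w_3 = (-0.3288)·(-1) + 0.6576·(-2) + 0.6576·1 + 0.1644·0 = -0.3288; e_2·w_3 = (-0.8036)·(-1) + 0.1800·(-2) + (-0.5336)·1 + (-0.1929)·0 = -0.0900.
u_3 = w_3 + 0.3288·e_1 + 0.0900·e_2 = (-1.1804, -1.7676, 1.1682, 0.0367).
‖u_3‖ = 2.4257, so e_3 = (-0.4866, -0.7287, 0.4816, 0.0151).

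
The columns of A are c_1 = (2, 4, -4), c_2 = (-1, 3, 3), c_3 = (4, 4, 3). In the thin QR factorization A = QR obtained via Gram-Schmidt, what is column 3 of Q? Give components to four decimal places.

c_1 = (2, 4, -4); ‖c_1‖ = 6.0000, so e_1 = (0.3333, 0.6667, -0.6667).
e_1·c_2 = 0.3333·(-1) + 0.6667·3 + (-0.6667)·3 = -0.3333.
u_2 = c_2 + 0.3333·e_1 = (-0.8889, 3.2222, 2.7778).
‖u_2‖ = 4.3461, so e_2 = (-0.2045, 0.7414, 0.6391).
e_1·c_3 = 0.3333·4 + 0.6667·4 + (-0.6667)·3 = 2.0000; e_2·c_3 = (-0.2045)·4 + 0.7414·4 + 0.6391·3 = 4.0649.
u_3 = c_3 − 2.0000·e_1 − 4.0649·e_2 = (4.1647, -0.3471, 1.7353).
‖u_3‖ = 4.5251, so e_3 = (0.9204, -0.0767, 0.3835).

e_3 = (0.9204, -0.0767, 0.3835)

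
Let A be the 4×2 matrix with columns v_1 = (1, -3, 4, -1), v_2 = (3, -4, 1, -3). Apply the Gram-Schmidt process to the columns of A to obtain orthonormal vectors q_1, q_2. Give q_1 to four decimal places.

v_1 = (1, -3, 4, -1); ‖v_1‖ = 5.1962, so q_1 = (0.1925, -0.5774, 0.7698, -0.1925).

q_1 = (0.1925, -0.5774, 0.7698, -0.1925)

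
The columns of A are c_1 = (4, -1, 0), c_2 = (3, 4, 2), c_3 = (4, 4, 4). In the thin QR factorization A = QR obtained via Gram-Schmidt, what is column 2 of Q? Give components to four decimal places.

q_2 = (0.2225, 0.8899, 0.3981)

c_1 = (4, -1, 0); ‖c_1‖ = 4.1231, so q_1 = (0.9701, -0.2425, 0.0000).
q_1·c_2 = 0.9701·3 + (-0.2425)·4 + 0.0000·2 = 1.9403.
u_2 = c_2 − 1.9403·q_1 = (1.1176, 4.4706, 2.0000).
‖u_2‖ = 5.0235, so q_2 = (0.2225, 0.8899, 0.3981).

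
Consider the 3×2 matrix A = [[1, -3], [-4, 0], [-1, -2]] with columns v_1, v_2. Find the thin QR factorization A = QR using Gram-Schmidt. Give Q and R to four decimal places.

v_1 = (1, -4, -1); ‖v_1‖ = 4.2426, so q_1 = (0.2357, -0.9428, -0.2357).
q_1·v_2 = 0.2357·(-3) + (-0.9428)·0 + (-0.2357)·(-2) = -0.2357.
u_2 = v_2 + 0.2357·q_1 = (-2.9444, -0.2222, -2.0556).
‖u_2‖ = 3.5978, so q_2 = (-0.8184, -0.0618, -0.5713).

Q = [[0.2357, -0.8184], [-0.9428, -0.0618], [-0.2357, -0.5713]], R = [[4.2426, -0.2357], [0.0000, 3.5978]]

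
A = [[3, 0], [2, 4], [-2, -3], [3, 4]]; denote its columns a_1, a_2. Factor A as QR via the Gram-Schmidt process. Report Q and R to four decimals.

Q = [[0.5883, -0.7746], [0.3922, 0.5164], [-0.3922, -0.2582], [0.5883, 0.2582]], R = [[5.0990, 5.0990], [0.0000, 3.8730]]

a_1 = (3, 2, -2, 3); ‖a_1‖ = 5.0990, so e_1 = (0.5883, 0.3922, -0.3922, 0.5883).
e_1·a_2 = 0.5883·0 + 0.3922·4 + (-0.3922)·(-3) + 0.5883·4 = 5.0990.
u_2 = a_2 − 5.0990·e_1 = (-3.0000, 2.0000, -1.0000, 1.0000).
‖u_2‖ = 3.8730, so e_2 = (-0.7746, 0.5164, -0.2582, 0.2582).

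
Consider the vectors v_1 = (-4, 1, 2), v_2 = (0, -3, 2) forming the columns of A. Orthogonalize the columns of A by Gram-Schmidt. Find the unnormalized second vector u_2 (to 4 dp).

u_2 = (0.1905, -3.0476, 1.9048)

v_1 = (-4, 1, 2); ‖v_1‖ = 4.5826, so q_1 = (-0.8729, 0.2182, 0.4364).
q_1·v_2 = (-0.8729)·0 + 0.2182·(-3) + 0.4364·2 = 0.2182.
u_2 = v_2 − 0.2182·q_1 = (0.1905, -3.0476, 1.9048).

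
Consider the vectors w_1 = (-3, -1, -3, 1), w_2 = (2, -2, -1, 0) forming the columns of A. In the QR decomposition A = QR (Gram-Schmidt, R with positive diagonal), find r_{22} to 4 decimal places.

r_{22} = 2.9917

w_1 = (-3, -1, -3, 1); ‖w_1‖ = 4.4721, so e_1 = (-0.6708, -0.2236, -0.6708, 0.2236).
e_1·w_2 = (-0.6708)·2 + (-0.2236)·(-2) + (-0.6708)·(-1) + 0.2236·0 = -0.2236.
u_2 = w_2 + 0.2236·e_1 = (1.8500, -2.0500, -1.1500, 0.0500).
r_{22} = ‖u_2‖ = 2.9917.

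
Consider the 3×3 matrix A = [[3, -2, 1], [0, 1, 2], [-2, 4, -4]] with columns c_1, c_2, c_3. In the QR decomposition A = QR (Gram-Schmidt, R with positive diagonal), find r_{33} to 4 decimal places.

r_{33} = 2.9630

q_1 = c_1/‖c_1‖ = (3, 0, -2)/3.6056 = (0.8321, 0.0000, -0.5547).
r_{12} = q_1·c_2 = -3.8829.
u_2 = c_2 + 3.8829·q_1 = (1.2308, 1.0000, 1.8462).
‖u_2‖ = 2.4337, so q_2 = (0.5057, 0.4109, 0.7586).
r_{13} = q_1·c_3 = 3.0509; r_{23} = q_2·c_3 = -1.7068.
u_3 = c_3 − 3.0509·q_1 + 1.7068·q_2 = (-0.6753, 2.7013, -1.0130).
r_{33} = ‖u_3‖ = 2.9630.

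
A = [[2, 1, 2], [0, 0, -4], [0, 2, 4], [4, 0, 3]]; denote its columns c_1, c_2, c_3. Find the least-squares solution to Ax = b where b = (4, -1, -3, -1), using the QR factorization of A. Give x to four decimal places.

q_1 = c_1/‖c_1‖ = (2, 0, 0, 4)/4.4721 = (0.4472, 0.0000, 0.0000, 0.8944).
r_{12} = q_1·c_2 = 0.4472.
u_2 = c_2 − 0.4472·q_1 = (0.8000, 0.0000, 2.0000, -0.4000).
‖u_2‖ = 2.1909, so q_2 = (0.3651, 0.0000, 0.9129, -0.1826).
r_{13} = q_1·c_3 = 3.5777; r_{23} = q_2·c_3 = 3.8341.
u_3 = c_3 − 3.5777·q_1 − 3.8341·q_2 = (-1.0000, -4.0000, 0.5000, 0.5000).
‖u_3‖ = 4.1833, so q_3 = (-0.2390, -0.9562, 0.1195, 0.1195).
Qᵀb = (0.8944, -1.0954, -0.4781).
Back-substitute: x_3 = -0.4781/4.1833 = -0.1143.
x_2 = (-1.0954 − 3.8341·(-0.1143))/2.1909 = -0.3000.
x_1 = (0.8944 − 0.4472·(-0.3000) − 3.5777·(-0.1143))/4.4721 = 0.3214.

x = (0.3214, -0.3000, -0.1143)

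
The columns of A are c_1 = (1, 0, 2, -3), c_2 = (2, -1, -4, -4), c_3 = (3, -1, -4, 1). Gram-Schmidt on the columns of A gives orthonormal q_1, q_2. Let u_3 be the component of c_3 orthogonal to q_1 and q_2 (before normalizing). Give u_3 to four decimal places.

u_3 = (2.5477, -0.3485, 0.3071, 1.0539)

c_1 = (1, 0, 2, -3); ‖c_1‖ = 3.7417, so q_1 = (0.2673, 0.0000, 0.5345, -0.8018).
q_1·c_2 = 0.2673·2 + 0.0000·(-1) + 0.5345·(-4) + (-0.8018)·(-4) = 1.6036.
u_2 = c_2 − 1.6036·q_1 = (1.5714, -1.0000, -4.8571, -2.7143).
‖u_2‖ = 5.8676, so q_2 = (0.2678, -0.1704, -0.8278, -0.4626).
q_1·c_3 = 0.2673·3 + 0.0000·(-1) + 0.5345·(-4) + (-0.8018)·1 = -2.1381; q_2·c_3 = 0.2678·3 + (-0.1704)·(-1) + (-0.8278)·(-4) + (-0.4626)·1 = 3.8225.
u_3 = c_3 + 2.1381·q_1 − 3.8225·q_2 = (2.5477, -0.3485, 0.3071, 1.0539).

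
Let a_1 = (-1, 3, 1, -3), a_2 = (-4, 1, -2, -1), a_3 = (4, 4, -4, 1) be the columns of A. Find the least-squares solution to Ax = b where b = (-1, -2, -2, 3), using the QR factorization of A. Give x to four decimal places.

x = (-1.0087, 0.5151, 0.0527)

e_1 = a_1/‖a_1‖ = (-1, 3, 1, -3)/4.4721 = (-0.2236, 0.6708, 0.2236, -0.6708).
r_{12} = e_1·a_2 = 1.7889.
u_2 = a_2 − 1.7889·e_1 = (-3.6000, -0.2000, -2.4000, 0.2000).
‖u_2‖ = 4.3359, so e_2 = (-0.8303, -0.0461, -0.5535, 0.0461).
r_{13} = e_1·a_3 = 0.2236; r_{23} = e_2·a_3 = -1.2454.
u_3 = a_3 − 0.2236·e_1 + 1.2454·e_2 = (3.0160, 3.7926, -4.7394, 1.2074).
‖u_3‖ = 6.8847, so e_3 = (0.4381, 0.5509, -0.6884, 0.1754).
Qᵀb = (-3.5777, 2.1679, 0.3631).
Back-substitute: x_3 = 0.3631/6.8847 = 0.0527.
x_2 = (2.1679 + 1.2454·0.0527)/4.3359 = 0.5151.
x_1 = (-3.5777 − 1.7889·0.5151 − 0.2236·0.0527)/4.4721 = -1.0087.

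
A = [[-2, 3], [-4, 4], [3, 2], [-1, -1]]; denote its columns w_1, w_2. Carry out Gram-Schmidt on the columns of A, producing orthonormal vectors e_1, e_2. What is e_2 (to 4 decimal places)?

w_1 = (-2, -4, 3, -1); ‖w_1‖ = 5.4772, so e_1 = (-0.3651, -0.7303, 0.5477, -0.1826).
e_1·w_2 = (-0.3651)·3 + (-0.7303)·4 + 0.5477·2 + (-0.1826)·(-1) = -2.7386.
u_2 = w_2 + 2.7386·e_1 = (2.0000, 2.0000, 3.5000, -1.5000).
‖u_2‖ = 4.7434, so e_2 = (0.4216, 0.4216, 0.7379, -0.3162).

e_2 = (0.4216, 0.4216, 0.7379, -0.3162)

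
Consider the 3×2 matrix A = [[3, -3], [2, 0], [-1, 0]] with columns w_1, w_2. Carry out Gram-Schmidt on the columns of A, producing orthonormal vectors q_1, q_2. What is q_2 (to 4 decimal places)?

q_2 = (-0.5976, 0.7171, -0.3586)

q_1 = w_1/‖w_1‖ = (3, 2, -1)/3.7417 = (0.8018, 0.5345, -0.2673).
r_{12} = q_1·w_2 = -2.4054.
u_2 = w_2 + 2.4054·q_1 = (-1.0714, 1.2857, -0.6429).
‖u_2‖ = 1.7928, so q_2 = (-0.5976, 0.7171, -0.3586).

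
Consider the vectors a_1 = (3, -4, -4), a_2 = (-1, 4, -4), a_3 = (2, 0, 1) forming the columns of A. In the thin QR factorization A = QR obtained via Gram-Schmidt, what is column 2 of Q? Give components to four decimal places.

e_2 = (-0.1363, 0.6475, -0.7498)

e_1 = a_1/‖a_1‖ = (3, -4, -4)/6.4031 = (0.4685, -0.6247, -0.6247).
r_{12} = e_1·a_2 = -0.4685.
u_2 = a_2 + 0.4685·e_1 = (-0.7805, 3.7073, -4.2927).
‖u_2‖ = 5.7254, so e_2 = (-0.1363, 0.6475, -0.7498).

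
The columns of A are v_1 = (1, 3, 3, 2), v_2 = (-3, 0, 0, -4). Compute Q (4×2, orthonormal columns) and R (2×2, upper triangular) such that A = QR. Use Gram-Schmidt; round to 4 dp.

q_1 = v_1/‖v_1‖ = (1, 3, 3, 2)/4.7958 = (0.2085, 0.6255, 0.6255, 0.4170).
r_{12} = q_1·v_2 = -2.2937.
u_2 = v_2 + 2.2937·q_1 = (-2.5217, 1.4348, 1.4348, -3.0435).
‖u_2‖ = 4.4429, so q_2 = (-0.5676, 0.3229, 0.3229, -0.6850).

Q = [[0.2085, -0.5676], [0.6255, 0.3229], [0.6255, 0.3229], [0.4170, -0.6850]], R = [[4.7958, -2.2937], [0.0000, 4.4429]]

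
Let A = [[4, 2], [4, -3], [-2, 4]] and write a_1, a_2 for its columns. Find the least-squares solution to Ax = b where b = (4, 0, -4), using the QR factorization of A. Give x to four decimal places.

x = (0.6667, 0.0000)

e_1 = a_1/‖a_1‖ = (4, 4, -2)/6.0000 = (0.6667, 0.6667, -0.3333).
r_{12} = e_1·a_2 = -2.0000.
u_2 = a_2 + 2.0000·e_1 = (3.3333, -1.6667, 3.3333).
‖u_2‖ = 5.0000, so e_2 = (0.6667, -0.3333, 0.6667).
Qᵀb = (4.0000, 0.0000).
Back-substitute: x_2 = 0.0000/5.0000 = 0.0000.
x_1 = (4.0000 + 2.0000·0.0000)/6.0000 = 0.6667.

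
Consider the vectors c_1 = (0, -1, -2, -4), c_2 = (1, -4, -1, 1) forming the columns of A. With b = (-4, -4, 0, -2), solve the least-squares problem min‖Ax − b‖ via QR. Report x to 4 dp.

c_1 = (0, -1, -2, -4); ‖c_1‖ = 4.5826, so e_1 = (0.0000, -0.2182, -0.4364, -0.8729).
e_1·c_2 = 0.0000·1 + (-0.2182)·(-4) + (-0.4364)·(-1) + (-0.8729)·1 = 0.4364.
u_2 = c_2 − 0.4364·e_1 = (1.0000, -3.9048, -0.8095, 1.3810).
‖u_2‖ = 4.3370, so e_2 = (0.2306, -0.9003, -0.1867, 0.3184).
Qᵀb = (2.6186, 2.0422).
Back-substitute: x_2 = 2.0422/4.3370 = 0.4709.
x_1 = (2.6186 − 0.4364·0.4709)/4.5826 = 0.5266.

x = (0.5266, 0.4709)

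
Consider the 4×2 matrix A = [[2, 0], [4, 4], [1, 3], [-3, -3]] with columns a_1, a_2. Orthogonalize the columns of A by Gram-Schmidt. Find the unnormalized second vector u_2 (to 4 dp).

a_1 = (2, 4, 1, -3); ‖a_1‖ = 5.4772, so q_1 = (0.3651, 0.7303, 0.1826, -0.5477).
q_1·a_2 = 0.3651·0 + 0.7303·4 + 0.1826·3 + (-0.5477)·(-3) = 5.1121.
u_2 = a_2 − 5.1121·q_1 = (-1.8667, 0.2667, 2.0667, -0.2000).

u_2 = (-1.8667, 0.2667, 2.0667, -0.2000)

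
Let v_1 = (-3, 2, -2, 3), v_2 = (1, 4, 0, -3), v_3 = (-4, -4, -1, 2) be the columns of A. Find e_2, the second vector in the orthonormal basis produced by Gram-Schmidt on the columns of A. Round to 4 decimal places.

v_1 = (-3, 2, -2, 3); ‖v_1‖ = 5.0990, so e_1 = (-0.5883, 0.3922, -0.3922, 0.5883).
e_1·v_2 = (-0.5883)·1 + 0.3922·4 + (-0.3922)·0 + 0.5883·(-3) = -0.7845.
u_2 = v_2 + 0.7845·e_1 = (0.5385, 4.3077, -0.3077, -2.5385).
‖u_2‖ = 5.0383, so e_2 = (0.1069, 0.8550, -0.0611, -0.5038).

e_2 = (0.1069, 0.8550, -0.0611, -0.5038)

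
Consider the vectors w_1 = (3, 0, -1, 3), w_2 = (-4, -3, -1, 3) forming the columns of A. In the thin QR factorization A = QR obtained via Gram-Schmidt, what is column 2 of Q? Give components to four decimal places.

w_1 = (3, 0, -1, 3); ‖w_1‖ = 4.3589, so e_1 = (0.6882, 0.0000, -0.2294, 0.6882).
e_1·w_2 = 0.6882·(-4) + 0.0000·(-3) + (-0.2294)·(-1) + 0.6882·3 = -0.4588.
u_2 = w_2 + 0.4588·e_1 = (-3.6842, -3.0000, -1.1053, 3.3158).
‖u_2‖ = 5.8983, so e_2 = (-0.6246, -0.5086, -0.1874, 0.5622).

e_2 = (-0.6246, -0.5086, -0.1874, 0.5622)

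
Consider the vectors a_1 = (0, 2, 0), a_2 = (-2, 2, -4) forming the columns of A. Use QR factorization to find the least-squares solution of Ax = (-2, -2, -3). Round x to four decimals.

a_1 = (0, 2, 0); ‖a_1‖ = 2.0000, so e_1 = (0.0000, 1.0000, 0.0000).
e_1·a_2 = 0.0000·(-2) + 1.0000·2 + 0.0000·(-4) = 2.0000.
u_2 = a_2 − 2.0000·e_1 = (-2.0000, 0.0000, -4.0000).
‖u_2‖ = 4.4721, so e_2 = (-0.4472, 0.0000, -0.8944).
Qᵀb = (-2.0000, 3.5777).
Back-substitute: x_2 = 3.5777/4.4721 = 0.8000.
x_1 = (-2.0000 − 2.0000·0.8000)/2.0000 = -1.8000.

x = (-1.8000, 0.8000)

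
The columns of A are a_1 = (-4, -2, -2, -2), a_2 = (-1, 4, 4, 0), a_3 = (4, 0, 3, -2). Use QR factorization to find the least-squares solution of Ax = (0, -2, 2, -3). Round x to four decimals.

x = (0.8339, 0.0830, 0.9085)

e_1 = a_1/‖a_1‖ = (-4, -2, -2, -2)/5.2915 = (-0.7559, -0.3780, -0.3780, -0.3780).
r_{12} = e_1·a_2 = -2.2678.
u_2 = a_2 + 2.2678·e_1 = (-2.7143, 3.1429, 3.1429, -0.8571).
‖u_2‖ = 5.2780, so e_2 = (-0.5143, 0.5955, 0.5955, -0.1624).
r_{13} = e_1·a_3 = -3.4017; r_{23} = e_2·a_3 = 0.0541.
u_3 = a_3 + 3.4017·e_1 − 0.0541·e_2 = (1.4564, -1.3179, 1.6821, -3.2769).
‖u_3‖ = 4.1744, so e_3 = (0.3489, -0.3157, 0.4029, -0.7850).
Qᵀb = (1.1339, 0.4872, 3.7923).
Back-substitute: x_3 = 3.7923/4.1744 = 0.9085.
x_2 = (0.4872 − 0.0541·0.9085)/5.2780 = 0.0830.
x_1 = (1.1339 + 2.2678·0.0830 + 3.4017·0.9085)/5.2915 = 0.8339.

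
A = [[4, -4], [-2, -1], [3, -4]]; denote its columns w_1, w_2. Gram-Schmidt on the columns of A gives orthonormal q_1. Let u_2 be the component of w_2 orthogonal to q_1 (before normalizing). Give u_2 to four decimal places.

w_1 = (4, -2, 3); ‖w_1‖ = 5.3852, so q_1 = (0.7428, -0.3714, 0.5571).
q_1·w_2 = 0.7428·(-4) + (-0.3714)·(-1) + 0.5571·(-4) = -4.8281.
u_2 = w_2 + 4.8281·q_1 = (-0.4138, -2.7931, -1.3103).

u_2 = (-0.4138, -2.7931, -1.3103)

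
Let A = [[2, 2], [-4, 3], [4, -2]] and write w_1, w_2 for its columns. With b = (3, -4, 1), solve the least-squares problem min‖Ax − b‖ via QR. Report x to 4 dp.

e_1 = w_1/‖w_1‖ = (2, -4, 4)/6.0000 = (0.3333, -0.6667, 0.6667).
r_{12} = e_1·w_2 = -2.6667.
u_2 = w_2 + 2.6667·e_1 = (2.8889, 1.2222, -0.2222).
‖u_2‖ = 3.1447, so e_2 = (0.9187, 0.3887, -0.0707).
Qᵀb = (4.3333, 1.1307).
Back-substitute: x_2 = 1.1307/3.1447 = 0.3596.
x_1 = (4.3333 + 2.6667·0.3596)/6.0000 = 0.8820.

x = (0.8820, 0.3596)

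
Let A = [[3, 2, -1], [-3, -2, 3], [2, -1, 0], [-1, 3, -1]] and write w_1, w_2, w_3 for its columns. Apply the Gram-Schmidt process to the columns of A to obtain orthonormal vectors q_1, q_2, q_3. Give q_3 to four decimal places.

q_3 = (0.6698, 0.7273, 0.1263, 0.0804)

q_1 = w_1/‖w_1‖ = (3, -3, 2, -1)/4.7958 = (0.6255, -0.6255, 0.4170, -0.2085).
r_{12} = q_1·w_2 = 1.4596.
u_2 = w_2 − 1.4596·q_1 = (1.0870, -1.0870, -1.6087, 3.3043).
‖u_2‖ = 3.9837, so q_2 = (0.2729, -0.2729, -0.4038, 0.8295).
r_{13} = q_1·w_3 = -2.2937; r_{23} = q_2·w_3 = -1.9209.
u_3 = w_3 + 2.2937·q_1 + 1.9209·q_2 = (0.9589, 1.0411, 0.1808, 0.1151).
‖u_3‖ = 1.4315, so q_3 = (0.6698, 0.7273, 0.1263, 0.0804).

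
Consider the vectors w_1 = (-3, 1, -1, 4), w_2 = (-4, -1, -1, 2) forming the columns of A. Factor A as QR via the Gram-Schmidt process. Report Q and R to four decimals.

Q = [[-0.5774, -0.6632], [0.1925, -0.6494], [-0.1925, -0.0967], [0.7698, -0.3592]], R = [[5.1962, 3.8490], [0.0000, 2.6805]]

e_1 = w_1/‖w_1‖ = (-3, 1, -1, 4)/5.1962 = (-0.5774, 0.1925, -0.1925, 0.7698).
r_{12} = e_1·w_2 = 3.8490.
u_2 = w_2 − 3.8490·e_1 = (-1.7778, -1.7407, -0.2593, -0.9630).
‖u_2‖ = 2.6805, so e_2 = (-0.6632, -0.6494, -0.0967, -0.3592).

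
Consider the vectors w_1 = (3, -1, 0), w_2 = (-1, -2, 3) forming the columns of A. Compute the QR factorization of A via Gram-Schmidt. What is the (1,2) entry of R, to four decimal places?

r_{12} = -0.3162

w_1 = (3, -1, 0); ‖w_1‖ = 3.1623, so e_1 = (0.9487, -0.3162, 0.0000).
r_{12} = e_1·w_2 = -0.3162.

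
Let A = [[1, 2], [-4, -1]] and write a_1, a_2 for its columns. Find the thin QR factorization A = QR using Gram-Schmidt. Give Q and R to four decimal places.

a_1 = (1, -4); ‖a_1‖ = 4.1231, so e_1 = (0.2425, -0.9701).
e_1·a_2 = 0.2425·2 + (-0.9701)·(-1) = 1.4552.
u_2 = a_2 − 1.4552·e_1 = (1.6471, 0.4118).
‖u_2‖ = 1.6977, so e_2 = (0.9701, 0.2425).

Q = [[0.2425, 0.9701], [-0.9701, 0.2425]], R = [[4.1231, 1.4552], [0.0000, 1.6977]]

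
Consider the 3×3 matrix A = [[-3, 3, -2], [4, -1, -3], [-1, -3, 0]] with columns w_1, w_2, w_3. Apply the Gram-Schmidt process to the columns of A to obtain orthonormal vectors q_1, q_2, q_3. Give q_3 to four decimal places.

q_1 = w_1/‖w_1‖ = (-3, 4, -1)/5.0990 = (-0.5883, 0.7845, -0.1961).
r_{12} = q_1·w_2 = -1.9612.
u_2 = w_2 + 1.9612·q_1 = (1.8462, 0.5385, -3.3846).
‖u_2‖ = 3.8928, so q_2 = (0.4742, 0.1383, -0.8695).
r_{13} = q_1·w_3 = -1.1767; r_{23} = q_2·w_3 = -1.3635.
u_3 = w_3 + 1.1767·q_1 + 1.3635·q_2 = (-2.0457, -1.8883, -1.4162).
‖u_3‖ = 3.1235, so q_3 = (-0.6549, -0.6046, -0.4534).

q_3 = (-0.6549, -0.6046, -0.4534)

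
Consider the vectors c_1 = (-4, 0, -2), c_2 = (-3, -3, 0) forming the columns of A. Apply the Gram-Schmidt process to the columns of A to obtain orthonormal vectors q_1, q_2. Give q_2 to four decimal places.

q_1 = c_1/‖c_1‖ = (-4, 0, -2)/4.4721 = (-0.8944, 0.0000, -0.4472).
r_{12} = q_1·c_2 = 2.6833.
u_2 = c_2 − 2.6833·q_1 = (-0.6000, -3.0000, 1.2000).
‖u_2‖ = 3.2863, so q_2 = (-0.1826, -0.9129, 0.3651).

q_2 = (-0.1826, -0.9129, 0.3651)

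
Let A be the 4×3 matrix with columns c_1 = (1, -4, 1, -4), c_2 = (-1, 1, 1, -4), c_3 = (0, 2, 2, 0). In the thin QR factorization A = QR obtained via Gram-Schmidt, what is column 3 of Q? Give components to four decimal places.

q_1 = c_1/‖c_1‖ = (1, -4, 1, -4)/5.8310 = (0.1715, -0.6860, 0.1715, -0.6860).
r_{12} = q_1·c_2 = 2.0580.
u_2 = c_2 − 2.0580·q_1 = (-1.3529, 2.4118, 0.6471, -2.5882).
‖u_2‖ = 3.8425, so q_2 = (-0.3521, 0.6277, 0.1684, -0.6736).
r_{13} = q_1·c_3 = -1.0290; r_{23} = q_2·c_3 = 1.5921.
u_3 = c_3 + 1.0290·q_1 − 1.5921·q_2 = (0.7371, 0.2948, 1.9084, 0.3665).
‖u_3‖ = 2.0991, so q_3 = (0.3511, 0.1404, 0.9091, 0.1746).

q_3 = (0.3511, 0.1404, 0.9091, 0.1746)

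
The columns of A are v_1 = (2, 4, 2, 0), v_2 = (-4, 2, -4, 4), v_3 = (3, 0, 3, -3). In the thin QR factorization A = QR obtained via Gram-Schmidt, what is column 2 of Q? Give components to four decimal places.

q_2 = (-0.4746, 0.4746, -0.4746, 0.5695)

v_1 = (2, 4, 2, 0); ‖v_1‖ = 4.8990, so q_1 = (0.4082, 0.8165, 0.4082, 0.0000).
q_1·v_2 = 0.4082·(-4) + 0.8165·2 + 0.4082·(-4) + 0.0000·4 = -1.6330.
u_2 = v_2 + 1.6330·q_1 = (-3.3333, 3.3333, -3.3333, 4.0000).
‖u_2‖ = 7.0238, so q_2 = (-0.4746, 0.4746, -0.4746, 0.5695).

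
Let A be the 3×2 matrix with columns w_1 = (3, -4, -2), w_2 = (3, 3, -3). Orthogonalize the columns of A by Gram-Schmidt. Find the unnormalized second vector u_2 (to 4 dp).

u_2 = (2.6897, 3.4138, -2.7931)

w_1 = (3, -4, -2); ‖w_1‖ = 5.3852, so e_1 = (0.5571, -0.7428, -0.3714).
e_1·w_2 = 0.5571·3 + (-0.7428)·3 + (-0.3714)·(-3) = 0.5571.
u_2 = w_2 − 0.5571·e_1 = (2.6897, 3.4138, -2.7931).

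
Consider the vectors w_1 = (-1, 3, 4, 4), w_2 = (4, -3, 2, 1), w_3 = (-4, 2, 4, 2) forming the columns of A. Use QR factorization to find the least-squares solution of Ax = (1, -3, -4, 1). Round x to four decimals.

w_1 = (-1, 3, 4, 4); ‖w_1‖ = 6.4807, so e_1 = (-0.1543, 0.4629, 0.6172, 0.6172).
e_1·w_2 = (-0.1543)·4 + 0.4629·(-3) + 0.6172·2 + 0.6172·1 = -0.1543.
u_2 = w_2 + 0.1543·e_1 = (3.9762, -2.9286, 2.0952, 1.0952).
‖u_2‖ = 5.4751, so e_2 = (0.7262, -0.5349, 0.3827, 0.2000).
e_1·w_3 = (-0.1543)·(-4) + 0.4629·2 + 0.6172·4 + 0.6172·2 = 5.2463; e_2·w_3 = 0.7262·(-4) + (-0.5349)·2 + 0.3827·4 + 0.2000·2 = -2.0439.
u_3 = w_3 − 5.2463·e_1 + 2.0439·e_2 = (-1.7061, -1.5218, 1.5441, -0.8292).
‖u_3‖ = 2.8807, so e_3 = (-0.5922, -0.5283, 0.5360, -0.2879).
Qᵀb = (-3.3947, 1.0002, -1.4393).
Back-substitute: x_3 = -1.4393/2.8807 = -0.4996.
x_2 = (1.0002 + 2.0439·(-0.4996))/5.4751 = -0.0038.
x_1 = (-3.3947 + 0.1543·(-0.0038) − 5.2463·(-0.4996))/6.4807 = -0.1194.

x = (-0.1194, -0.0038, -0.4996)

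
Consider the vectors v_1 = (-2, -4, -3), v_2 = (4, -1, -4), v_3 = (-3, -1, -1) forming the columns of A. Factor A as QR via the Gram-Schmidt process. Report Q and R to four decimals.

Q = [[-0.3714, 0.8203, -0.4350], [-0.7428, 0.0186, 0.6693], [-0.5571, -0.5717, -0.6023]], R = [[5.3852, 1.4856, 2.4140], [0.0000, 5.5492, -1.9077], [0.0000, 0.0000, 1.2382]]

v_1 = (-2, -4, -3); ‖v_1‖ = 5.3852, so q_1 = (-0.3714, -0.7428, -0.5571).
q_1·v_2 = (-0.3714)·4 + (-0.7428)·(-1) + (-0.5571)·(-4) = 1.4856.
u_2 = v_2 − 1.4856·q_1 = (4.5517, 0.1034, -3.1724).
‖u_2‖ = 5.5492, so q_2 = (0.8203, 0.0186, -0.5717).
q_1·v_3 = (-0.3714)·(-3) + (-0.7428)·(-1) + (-0.5571)·(-1) = 2.4140; q_2·v_3 = 0.8203·(-3) + 0.0186·(-1) + (-0.5717)·(-1) = -1.9077.
u_3 = v_3 − 2.4140·q_1 + 1.9077·q_2 = (-0.5386, 0.8287, -0.7458).
‖u_3‖ = 1.2382, so q_3 = (-0.4350, 0.6693, -0.6023).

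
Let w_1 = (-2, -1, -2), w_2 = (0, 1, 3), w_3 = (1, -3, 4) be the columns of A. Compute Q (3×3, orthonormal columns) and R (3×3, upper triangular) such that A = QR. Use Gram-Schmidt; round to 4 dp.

Q = [[-0.6667, -0.7288, 0.1562], [-0.3333, 0.1041, -0.9370], [-0.6667, 0.6768, 0.3123]], R = [[3.0000, -2.3333, -2.3333], [0.0000, 2.1344, 1.6659], [0.0000, 0.0000, 4.2167]]

q_1 = w_1/‖w_1‖ = (-2, -1, -2)/3.0000 = (-0.6667, -0.3333, -0.6667).
r_{12} = q_1·w_2 = -2.3333.
u_2 = w_2 + 2.3333·q_1 = (-1.5556, 0.2222, 1.4444).
‖u_2‖ = 2.1344, so q_2 = (-0.7288, 0.1041, 0.6768).
r_{13} = q_1·w_3 = -2.3333; r_{23} = q_2·w_3 = 1.6659.
u_3 = w_3 + 2.3333·q_1 − 1.6659·q_2 = (0.6585, -3.9512, 1.3171).
‖u_3‖ = 4.2167, so q_3 = (0.1562, -0.9370, 0.3123).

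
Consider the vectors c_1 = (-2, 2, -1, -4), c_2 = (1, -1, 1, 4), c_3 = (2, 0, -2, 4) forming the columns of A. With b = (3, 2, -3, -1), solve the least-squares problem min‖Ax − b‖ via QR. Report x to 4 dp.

x = (-0.6966, -2.1124, 1.2191)

e_1 = c_1/‖c_1‖ = (-2, 2, -1, -4)/5.0000 = (-0.4000, 0.4000, -0.2000, -0.8000).
r_{12} = e_1·c_2 = -4.2000.
u_2 = c_2 + 4.2000·e_1 = (-0.6800, 0.6800, 0.1600, 0.6400).
‖u_2‖ = 1.1662, so e_2 = (-0.5831, 0.5831, 0.1372, 0.5488).
r_{13} = e_1·c_3 = -3.6000; r_{23} = e_2·c_3 = 0.7546.
u_3 = c_3 + 3.6000·e_1 − 0.7546·e_2 = (1.0000, 1.0000, -2.8235, 0.7059).
‖u_3‖ = 3.2358, so e_3 = (0.3090, 0.3090, -0.8726, 0.2181).
Qᵀb = (1.0000, -1.5435, 3.9448).
Back-substitute: x_3 = 3.9448/3.2358 = 1.2191.
x_2 = (-1.5435 − 0.7546·1.2191)/1.1662 = -2.1124.
x_1 = (1.0000 + 4.2000·(-2.1124) + 3.6000·1.2191)/5.0000 = -0.6966.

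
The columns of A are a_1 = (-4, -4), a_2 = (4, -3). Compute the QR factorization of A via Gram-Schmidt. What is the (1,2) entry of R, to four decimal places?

r_{12} = -0.7071

a_1 = (-4, -4); ‖a_1‖ = 5.6569, so e_1 = (-0.7071, -0.7071).
r_{12} = e_1·a_2 = -0.7071.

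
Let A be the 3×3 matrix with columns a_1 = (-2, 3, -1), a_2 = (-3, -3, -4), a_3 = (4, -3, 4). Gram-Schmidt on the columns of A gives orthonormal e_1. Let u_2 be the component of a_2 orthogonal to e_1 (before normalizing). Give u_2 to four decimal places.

u_2 = (-2.8571, -3.2143, -3.9286)

a_1 = (-2, 3, -1); ‖a_1‖ = 3.7417, so e_1 = (-0.5345, 0.8018, -0.2673).
e_1·a_2 = (-0.5345)·(-3) + 0.8018·(-3) + (-0.2673)·(-4) = 0.2673.
u_2 = a_2 − 0.2673·e_1 = (-2.8571, -3.2143, -3.9286).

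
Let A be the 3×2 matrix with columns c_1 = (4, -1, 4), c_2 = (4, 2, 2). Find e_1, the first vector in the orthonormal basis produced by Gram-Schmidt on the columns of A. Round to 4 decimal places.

c_1 = (4, -1, 4); ‖c_1‖ = 5.7446, so e_1 = (0.6963, -0.1741, 0.6963).

e_1 = (0.6963, -0.1741, 0.6963)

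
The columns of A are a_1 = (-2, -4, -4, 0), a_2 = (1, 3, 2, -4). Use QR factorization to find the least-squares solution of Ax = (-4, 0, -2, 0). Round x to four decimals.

a_1 = (-2, -4, -4, 0); ‖a_1‖ = 6.0000, so q_1 = (-0.3333, -0.6667, -0.6667, 0.0000).
q_1·a_2 = (-0.3333)·1 + (-0.6667)·3 + (-0.6667)·2 + 0.0000·(-4) = -3.6667.
u_2 = a_2 + 3.6667·q_1 = (-0.2222, 0.5556, -0.4444, -4.0000).
‖u_2‖ = 4.0689, so q_2 = (-0.0546, 0.1365, -0.1092, -0.9831).
Qᵀb = (2.6667, 0.4369).
Back-substitute: x_2 = 0.4369/4.0689 = 0.1074.
x_1 = (2.6667 + 3.6667·0.1074)/6.0000 = 0.5101.

x = (0.5101, 0.1074)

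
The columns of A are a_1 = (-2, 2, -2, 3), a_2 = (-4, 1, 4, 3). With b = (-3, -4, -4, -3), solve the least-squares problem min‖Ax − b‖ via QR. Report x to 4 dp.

x = (0.0802, -0.4258)

a_1 = (-2, 2, -2, 3); ‖a_1‖ = 4.5826, so q_1 = (-0.4364, 0.4364, -0.4364, 0.6547).
q_1·a_2 = (-0.4364)·(-4) + 0.4364·1 + (-0.4364)·4 + 0.6547·3 = 2.4004.
u_2 = a_2 − 2.4004·q_1 = (-2.9524, -0.0476, 5.0476, 1.4286).
‖u_2‖ = 6.0198, so q_2 = (-0.4904, -0.0079, 0.8385, 0.2373).
Qᵀb = (-0.6547, -2.5630).
Back-substitute: x_2 = -2.5630/6.0198 = -0.4258.
x_1 = (-0.6547 − 2.4004·(-0.4258))/4.5826 = 0.0802.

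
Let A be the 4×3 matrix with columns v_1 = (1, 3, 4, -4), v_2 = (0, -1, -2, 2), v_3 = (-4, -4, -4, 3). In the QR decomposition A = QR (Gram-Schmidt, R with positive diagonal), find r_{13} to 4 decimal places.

v_1 = (1, 3, 4, -4); ‖v_1‖ = 6.4807, so q_1 = (0.1543, 0.4629, 0.6172, -0.6172).
r_{13} = q_1·v_3 = -6.7893.

r_{13} = -6.7893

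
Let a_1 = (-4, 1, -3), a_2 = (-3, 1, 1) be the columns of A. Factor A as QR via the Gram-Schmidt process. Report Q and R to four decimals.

Q = [[-0.7845, -0.5464], [0.1961, 0.2301], [-0.5883, 0.8053]], R = [[5.0990, 1.9612], [0.0000, 2.6747]]

a_1 = (-4, 1, -3); ‖a_1‖ = 5.0990, so q_1 = (-0.7845, 0.1961, -0.5883).
q_1·a_2 = (-0.7845)·(-3) + 0.1961·1 + (-0.5883)·1 = 1.9612.
u_2 = a_2 − 1.9612·q_1 = (-1.4615, 0.6154, 2.1538).
‖u_2‖ = 2.6747, so q_2 = (-0.5464, 0.2301, 0.8053).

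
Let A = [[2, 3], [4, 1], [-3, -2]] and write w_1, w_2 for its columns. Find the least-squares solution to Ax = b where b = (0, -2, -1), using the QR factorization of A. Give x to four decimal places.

w_1 = (2, 4, -3); ‖w_1‖ = 5.3852, so q_1 = (0.3714, 0.7428, -0.5571).
q_1·w_2 = 0.3714·3 + 0.7428·1 + (-0.5571)·(-2) = 2.9711.
u_2 = w_2 − 2.9711·q_1 = (1.8966, -1.2069, -0.3448).
‖u_2‖ = 2.2743, so q_2 = (0.8339, -0.5307, -0.1516).
Qᵀb = (-0.9285, 1.2130).
Back-substitute: x_2 = 1.2130/2.2743 = 0.5333.
x_1 = (-0.9285 − 2.9711·0.5333)/5.3852 = -0.4667.

x = (-0.4667, 0.5333)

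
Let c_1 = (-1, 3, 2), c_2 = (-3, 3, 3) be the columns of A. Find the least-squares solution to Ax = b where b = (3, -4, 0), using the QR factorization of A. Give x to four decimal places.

q_1 = c_1/‖c_1‖ = (-1, 3, 2)/3.7417 = (-0.2673, 0.8018, 0.5345).
r_{12} = q_1·c_2 = 4.8107.
u_2 = c_2 − 4.8107·q_1 = (-1.7143, -0.8571, 0.4286).
‖u_2‖ = 1.9640, so q_2 = (-0.8729, -0.4364, 0.2182).
Qᵀb = (-4.0089, -0.8729).
Back-substitute: x_2 = -0.8729/1.9640 = -0.4444.
x_1 = (-4.0089 − 4.8107·(-0.4444))/3.7417 = -0.5000.

x = (-0.5000, -0.4444)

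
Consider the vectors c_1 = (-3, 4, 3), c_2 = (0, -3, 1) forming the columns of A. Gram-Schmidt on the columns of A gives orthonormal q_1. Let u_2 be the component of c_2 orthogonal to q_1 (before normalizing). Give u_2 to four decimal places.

u_2 = (-0.7941, -1.9412, 1.7941)

c_1 = (-3, 4, 3); ‖c_1‖ = 5.8310, so q_1 = (-0.5145, 0.6860, 0.5145).
q_1·c_2 = (-0.5145)·0 + 0.6860·(-3) + 0.5145·1 = -1.5435.
u_2 = c_2 + 1.5435·q_1 = (-0.7941, -1.9412, 1.7941).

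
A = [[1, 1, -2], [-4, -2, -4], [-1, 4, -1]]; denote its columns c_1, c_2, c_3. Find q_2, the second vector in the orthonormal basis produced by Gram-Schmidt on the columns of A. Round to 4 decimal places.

q_2 = (0.1631, -0.2007, 0.9660)

c_1 = (1, -4, -1); ‖c_1‖ = 4.2426, so q_1 = (0.2357, -0.9428, -0.2357).
q_1·c_2 = 0.2357·1 + (-0.9428)·(-2) + (-0.2357)·4 = 1.1785.
u_2 = c_2 − 1.1785·q_1 = (0.7222, -0.8889, 4.2778).
‖u_2‖ = 4.4284, so q_2 = (0.1631, -0.2007, 0.9660).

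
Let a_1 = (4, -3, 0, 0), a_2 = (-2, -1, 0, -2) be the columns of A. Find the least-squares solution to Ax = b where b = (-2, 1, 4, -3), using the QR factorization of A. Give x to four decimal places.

x = (-0.2700, 0.8500)

a_1 = (4, -3, 0, 0); ‖a_1‖ = 5.0000, so e_1 = (0.8000, -0.6000, 0.0000, 0.0000).
e_1·a_2 = 0.8000·(-2) + (-0.6000)·(-1) + 0.0000·0 + 0.0000·(-2) = -1.0000.
u_2 = a_2 + 1.0000·e_1 = (-1.2000, -1.6000, 0.0000, -2.0000).
‖u_2‖ = 2.8284, so e_2 = (-0.4243, -0.5657, 0.0000, -0.7071).
Qᵀb = (-2.2000, 2.4042).
Back-substitute: x_2 = 2.4042/2.8284 = 0.8500.
x_1 = (-2.2000 + 1.0000·0.8500)/5.0000 = -0.2700.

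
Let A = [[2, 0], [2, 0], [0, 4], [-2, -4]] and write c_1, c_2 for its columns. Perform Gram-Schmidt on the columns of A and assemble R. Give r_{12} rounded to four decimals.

c_1 = (2, 2, 0, -2); ‖c_1‖ = 3.4641, so e_1 = (0.5774, 0.5774, 0.0000, -0.5774).
r_{12} = e_1·c_2 = 2.3094.

r_{12} = 2.3094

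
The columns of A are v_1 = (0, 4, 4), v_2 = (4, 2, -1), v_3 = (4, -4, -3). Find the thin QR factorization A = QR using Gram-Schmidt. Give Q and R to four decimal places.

Q = [[0.0000, 0.8835, 0.4685], [0.7071, 0.3313, -0.6247], [0.7071, -0.3313, 0.6247]], R = [[5.6569, 0.7071, -4.9497], [0.0000, 4.5277, 3.2025], [0.0000, 0.0000, 2.4988]]

v_1 = (0, 4, 4); ‖v_1‖ = 5.6569, so q_1 = (0.0000, 0.7071, 0.7071).
q_1·v_2 = 0.0000·4 + 0.7071·2 + 0.7071·(-1) = 0.7071.
u_2 = v_2 − 0.7071·q_1 = (4.0000, 1.5000, -1.5000).
‖u_2‖ = 4.5277, so q_2 = (0.8835, 0.3313, -0.3313).
q_1·v_3 = 0.0000·4 + 0.7071·(-4) + 0.7071·(-3) = -4.9497; q_2·v_3 = 0.8835·4 + 0.3313·(-4) + (-0.3313)·(-3) = 3.2025.
u_3 = v_3 + 4.9497·q_1 − 3.2025·q_2 = (1.1707, -1.5610, 1.5610).
‖u_3‖ = 2.4988, so q_3 = (0.4685, -0.6247, 0.6247).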